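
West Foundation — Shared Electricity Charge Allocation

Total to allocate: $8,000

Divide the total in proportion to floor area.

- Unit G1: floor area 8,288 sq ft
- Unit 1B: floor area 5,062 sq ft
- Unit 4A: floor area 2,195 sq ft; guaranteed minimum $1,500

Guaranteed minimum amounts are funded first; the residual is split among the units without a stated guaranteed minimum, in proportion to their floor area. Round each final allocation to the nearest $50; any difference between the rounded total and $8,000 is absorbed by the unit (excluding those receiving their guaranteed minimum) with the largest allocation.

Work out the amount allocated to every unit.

Fund the minimums — Unit 4A $1,500. Residual $6,500.
Residual split over remaining floor area 13,350: Unit G1 4,035.36 → $4,050; Unit 1B 2,464.64 → $2,450.

Unit G1: $4,050 | Unit 1B: $2,450 | Unit 4A: $1,500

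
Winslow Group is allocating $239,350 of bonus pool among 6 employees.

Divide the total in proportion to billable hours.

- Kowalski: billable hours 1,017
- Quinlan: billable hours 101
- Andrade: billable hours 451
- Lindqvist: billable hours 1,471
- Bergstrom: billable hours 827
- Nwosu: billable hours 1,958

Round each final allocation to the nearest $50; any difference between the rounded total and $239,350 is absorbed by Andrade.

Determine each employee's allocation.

Combined billable hours = 5,825.
Raw shares: Kowalski 1,017/5,825 × $239,350 = 41,788.66; Quinlan 101/5,825 × $239,350 = 4,150.10; Andrade 451/5,825 × $239,350 = 18,531.65; Lindqvist 1,471/5,825 × $239,350 = 60,443.58; Bergstrom 827/5,825 × $239,350 = 33,981.54; Nwosu 1,958/5,825 × $239,350 = 80,454.47.
At nearest $50: Kowalski $41,800; Quinlan $4,150; Andrade $18,550; Lindqvist $60,450; Bergstrom $34,000; Nwosu $80,450. Sum = $239,400.
Difference $239,350 − $239,400 = −$50 applied to Andrade: Andrade becomes $18,500.

Kowalski: $41,800; Quinlan: $4,150; Andrade: $18,500; Lindqvist: $60,450; Bergstrom: $34,000; Nwosu: $80,450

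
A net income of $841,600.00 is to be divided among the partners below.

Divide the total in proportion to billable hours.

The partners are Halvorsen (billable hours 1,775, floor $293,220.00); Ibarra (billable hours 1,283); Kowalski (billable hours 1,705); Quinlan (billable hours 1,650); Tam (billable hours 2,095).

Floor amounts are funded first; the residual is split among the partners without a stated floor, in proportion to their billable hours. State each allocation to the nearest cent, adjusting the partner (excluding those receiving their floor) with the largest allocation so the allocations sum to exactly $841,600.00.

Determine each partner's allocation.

Guaranteed amounts: Halvorsen $293,220.00. Remaining pool $548,380.00.
Remaining pool split over remaining billable hours 6,733: Ibarra 104,495.9958 → $104,496.00; Kowalski 138,866.4637 → $138,866.46; Quinlan 134,386.9003 → $134,386.90; Tam 170,630.6401 → $170,630.64.

Halvorsen: $293,220.00 · Ibarra: $104,496.00 · Kowalski: $138,866.46 · Quinlan: $134,386.90 · Tam: $170,630.64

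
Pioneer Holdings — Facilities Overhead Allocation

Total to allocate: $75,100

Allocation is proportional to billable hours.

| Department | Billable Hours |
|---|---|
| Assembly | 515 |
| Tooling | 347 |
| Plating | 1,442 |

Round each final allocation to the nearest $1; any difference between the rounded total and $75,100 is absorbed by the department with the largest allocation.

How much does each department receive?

Assembly: $16,787 · Tooling: $11,311 · Plating: $47,002

Total billable hours = 2,304.
Unrounded shares: Assembly 515/2,304 × $75,100 = 16,786.68; Tooling 347/2,304 × $75,100 = 11,310.63; Plating 1,442/2,304 × $75,100 = 47,002.69.
Rounded to nearest $1: Assembly $16,787; Tooling $11,311; Plating $47,003. Sum = $75,101.
Difference $75,100 − $75,101 = −$1 applied to largest allocation (Plating): Plating becomes $47,002.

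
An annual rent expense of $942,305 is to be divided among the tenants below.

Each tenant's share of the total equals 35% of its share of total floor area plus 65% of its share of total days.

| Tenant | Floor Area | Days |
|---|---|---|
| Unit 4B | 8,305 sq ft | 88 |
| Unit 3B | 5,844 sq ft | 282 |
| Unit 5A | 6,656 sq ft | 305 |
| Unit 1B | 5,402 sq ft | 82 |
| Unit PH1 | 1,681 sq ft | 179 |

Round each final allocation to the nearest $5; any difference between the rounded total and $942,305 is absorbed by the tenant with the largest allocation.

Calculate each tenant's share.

Totals — floor area 27,888, days 936.
Blended shares (35% floor area + 65% days): Unit 4B 0.1653; Unit 3B 0.2692; Unit 5A 0.2953; Unit 1B 0.1247; Unit PH1 0.1454.
Raw shares: Unit 4B 155,801.21; Unit 3B 253,646.56; Unit 5A 278,300.07; Unit 1B 117,543.72; Unit PH1 137,013.45.
After rounding ($5): Unit 4B $155,800; Unit 3B $253,645; Unit 5A $278,300; Unit 1B $117,545; Unit PH1 $137,015. Sum = $942,305.
No rounding difference to absorb.

Unit 4B: $155,800; Unit 3B: $253,645; Unit 5A: $278,300; Unit 1B: $117,545; Unit PH1: $137,015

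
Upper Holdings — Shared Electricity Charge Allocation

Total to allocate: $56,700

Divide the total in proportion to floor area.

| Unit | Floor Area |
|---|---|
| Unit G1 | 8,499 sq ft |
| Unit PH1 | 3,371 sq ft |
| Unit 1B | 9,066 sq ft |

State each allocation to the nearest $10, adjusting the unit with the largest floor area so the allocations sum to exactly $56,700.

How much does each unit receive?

Unit G1: $23,020; Unit PH1: $9,130; Unit 1B: $24,550

Sum of floor area: 8,499 + 3,371 + 9,066 = 20,936.
Unrounded shares: Unit G1 23,017.45; Unit PH1 9,129.52; Unit 1B 24,553.03.
Rounded to nearest $10: Unit G1 $23,020; Unit PH1 $9,130; Unit 1B $24,550. Sum = $56,700.
Rounded total matches; no reconciliation needed.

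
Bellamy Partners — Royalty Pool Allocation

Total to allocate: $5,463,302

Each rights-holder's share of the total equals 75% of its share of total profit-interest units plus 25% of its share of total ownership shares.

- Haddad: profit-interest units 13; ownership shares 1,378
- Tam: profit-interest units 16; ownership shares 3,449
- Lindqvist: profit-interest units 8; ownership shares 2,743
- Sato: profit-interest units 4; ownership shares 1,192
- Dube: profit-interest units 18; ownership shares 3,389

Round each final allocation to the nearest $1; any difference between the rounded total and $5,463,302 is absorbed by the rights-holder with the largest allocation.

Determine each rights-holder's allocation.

Profit-interest units total 59; ownership shares total 12,151.
Blended shares (75% profit-interest units + 25% ownership shares): Haddad 0.1936; Tam 0.2744; Lindqvist 0.1581; Sato 0.0754; Dube 0.2985.
Raw shares: Haddad 1,057,727.03; Tam 1,498,862.74; Lindqvist 863,915.22; Sato 411,781.03; Dube 1,631,015.99.
At nearest $1: Haddad $1,057,727; Tam $1,498,863; Lindqvist $863,915; Sato $411,781; Dube $1,631,016. Sum = $5,463,302.
Rounded total matches; no reconciliation needed.

Haddad: $1,057,727 · Tam: $1,498,863 · Lindqvist: $863,915 · Sato: $411,781 · Dube: $1,631,016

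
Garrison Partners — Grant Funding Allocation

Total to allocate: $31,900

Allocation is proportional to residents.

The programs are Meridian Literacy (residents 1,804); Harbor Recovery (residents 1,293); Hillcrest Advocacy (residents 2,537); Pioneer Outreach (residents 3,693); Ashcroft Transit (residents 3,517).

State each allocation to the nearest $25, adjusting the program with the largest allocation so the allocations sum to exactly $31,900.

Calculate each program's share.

Total residents = 12,844.
Proportional shares: Meridian Literacy 1,804/12,844 × $31,900 = 4,480.50; Harbor Recovery 1,293/12,844 × $31,900 = 3,211.36; Hillcrest Advocacy 2,537/12,844 × $31,900 = 6,301.02; Pioneer Outreach 3,693/12,844 × $31,900 = 9,172.12; Ashcroft Transit 3,517/12,844 × $31,900 = 8,735.00.
Rounded to nearest $25: Meridian Literacy $4,475; Harbor Recovery $3,200; Hillcrest Advocacy $6,300; Pioneer Outreach $9,175; Ashcroft Transit $8,725. Sum = $31,875.
Difference $31,900 − $31,875 = +$25 applied to largest allocation (Pioneer Outreach): Pioneer Outreach becomes $9,200.

Meridian Literacy: $4,475 | Harbor Recovery: $3,200 | Hillcrest Advocacy: $6,300 | Pioneer Outreach: $9,200 | Ashcroft Transit: $8,725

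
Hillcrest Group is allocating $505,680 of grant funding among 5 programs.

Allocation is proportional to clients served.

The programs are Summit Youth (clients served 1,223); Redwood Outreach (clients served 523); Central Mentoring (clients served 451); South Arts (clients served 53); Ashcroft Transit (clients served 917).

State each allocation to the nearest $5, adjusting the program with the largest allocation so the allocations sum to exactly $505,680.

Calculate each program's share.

Sum of clients served: 3,167.
Pro-rata amounts: Summit Youth 1,223/3,167 × $505,680 = 195,278.38; Redwood Outreach 523/3,167 × $505,680 = 83,508.25; Central Mentoring 451/3,167 × $505,680 = 72,011.90; South Arts 53/3,167 × $505,680 = 8,462.60; Ashcroft Transit 917/3,167 × $505,680 = 146,418.87.
At nearest $5: Summit Youth $195,280; Redwood Outreach $83,510; Central Mentoring $72,010; South Arts $8,465; Ashcroft Transit $146,420. Sum = $505,685.
Difference $505,680 − $505,685 = −$5 applied to largest allocation (Summit Youth): Summit Youth becomes $195,275.

Summit Youth: $195,275; Redwood Outreach: $83,510; Central Mentoring: $72,010; South Arts: $8,465; Ashcroft Transit: $146,420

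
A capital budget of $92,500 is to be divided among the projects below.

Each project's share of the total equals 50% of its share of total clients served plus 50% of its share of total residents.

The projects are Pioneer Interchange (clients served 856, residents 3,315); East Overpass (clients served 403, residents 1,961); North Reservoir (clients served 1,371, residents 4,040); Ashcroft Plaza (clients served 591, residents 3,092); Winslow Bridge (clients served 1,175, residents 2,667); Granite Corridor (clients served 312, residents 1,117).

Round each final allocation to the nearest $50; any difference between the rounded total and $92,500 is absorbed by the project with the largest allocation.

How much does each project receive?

Totals — clients served 4,708, residents 16,192.
Blended shares (50% clients served + 50% residents): Pioneer Interchange 0.1933; East Overpass 0.1034; North Reservoir 0.2704; Ashcroft Plaza 0.1582; Winslow Bridge 0.2071; Granite Corridor 0.0676.
Unrounded shares: Pioneer Interchange 17,877.89; East Overpass 9,560.25; North Reservoir 25,007.95; Ashcroft Plaza 14,637.64; Winslow Bridge 19,160.73; Granite Corridor 6,255.54.
Rounded to nearest $50: Pioneer Interchange $17,900; East Overpass $9,550; North Reservoir $25,000; Ashcroft Plaza $14,650; Winslow Bridge $19,150; Granite Corridor $6,250. Sum = $92,500.
No rounding difference to absorb.

Pioneer Interchange: $17,900 | East Overpass: $9,550 | North Reservoir: $25,000 | Ashcroft Plaza: $14,650 | Winslow Bridge: $19,150 | Granite Corridor: $6,250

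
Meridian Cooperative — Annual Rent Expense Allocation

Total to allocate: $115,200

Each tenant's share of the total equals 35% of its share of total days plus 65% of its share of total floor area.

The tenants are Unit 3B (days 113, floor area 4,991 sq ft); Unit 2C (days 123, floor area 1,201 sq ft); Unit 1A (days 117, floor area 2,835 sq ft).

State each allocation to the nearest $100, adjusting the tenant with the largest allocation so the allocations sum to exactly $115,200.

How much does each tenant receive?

Unit 3B: $54,300; Unit 2C: $24,000; Unit 1A: $36,900

Days total 353; floor area total 9,027.
Combined weights (35% days + 65% floor area): Unit 3B 0.4714; Unit 2C 0.2084; Unit 1A 0.3201.
Proportional shares: Unit 3B 54,307.89; Unit 2C 24,011.61; Unit 1A 36,880.50.
Rounded to nearest $100: Unit 3B $54,300; Unit 2C $24,000; Unit 1A $36,900. Sum = $115,200.
Sum already equals the total — no adjustment.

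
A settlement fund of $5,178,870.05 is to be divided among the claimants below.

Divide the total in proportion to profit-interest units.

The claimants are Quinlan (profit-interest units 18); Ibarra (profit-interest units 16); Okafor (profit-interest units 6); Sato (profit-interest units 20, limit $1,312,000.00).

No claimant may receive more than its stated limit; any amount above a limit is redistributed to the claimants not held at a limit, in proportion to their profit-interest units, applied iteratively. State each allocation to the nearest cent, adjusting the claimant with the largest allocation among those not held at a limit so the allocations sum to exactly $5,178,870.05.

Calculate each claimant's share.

Quinlan: $1,740,091.52 | Ibarra: $1,546,748.02 | Okafor: $580,030.51 | Sato: $1,312,000.00

Total profit-interest units = 60.
Unconstrained shares: Quinlan 1,553,661.0150; Ibarra 1,381,032.0133; Okafor 517,887.0050; Sato 1,726,290.0167.
Held at cap: Sato ($1,312,000.00); balance $3,866,870.05 reallocated over remaining profit-interest units 40.
Redistributed shares: Quinlan 1,740,091.5225 → $1,740,091.52; Ibarra 1,546,748.0200 → $1,546,748.02; Okafor 580,030.5075 → $580,030.51.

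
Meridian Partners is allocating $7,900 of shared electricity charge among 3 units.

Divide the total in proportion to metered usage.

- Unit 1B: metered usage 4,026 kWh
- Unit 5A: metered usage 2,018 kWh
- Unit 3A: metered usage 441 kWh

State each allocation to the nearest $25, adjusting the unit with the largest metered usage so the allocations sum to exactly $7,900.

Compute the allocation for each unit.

Unit 1B: $4,925 | Unit 5A: $2,450 | Unit 3A: $525

Sum of metered usage: 6,485.
Proportional shares: Unit 1B 4,026/6,485 × $7,900 = 4,904.46; Unit 5A 2,018/6,485 × $7,900 = 2,458.32; Unit 3A 441/6,485 × $7,900 = 537.22.
Rounded to nearest $25: Unit 1B $4,900; Unit 5A $2,450; Unit 3A $525. Sum = $7,875.
Difference $7,900 − $7,875 = +$25 applied to largest metered usage (Unit 1B): Unit 1B becomes $4,925.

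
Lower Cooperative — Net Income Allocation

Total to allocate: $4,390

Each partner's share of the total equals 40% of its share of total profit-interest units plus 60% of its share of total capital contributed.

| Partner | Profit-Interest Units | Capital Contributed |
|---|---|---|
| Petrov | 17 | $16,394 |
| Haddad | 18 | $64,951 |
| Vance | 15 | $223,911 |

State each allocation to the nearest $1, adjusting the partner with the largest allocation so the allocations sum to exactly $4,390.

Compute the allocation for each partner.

Petrov: $739; Haddad: $1,193; Vance: $2,458

Totals — profit-interest units 50, capital contributed 305,256.
Combined weights (40% profit-interest units + 60% capital contributed): Petrov 0.1682; Haddad 0.2717; Vance 0.5601.
Pro-rata amounts: Petrov 738.501; Haddad 1,192.61; Vance 2,458.89.
After rounding ($1): Petrov $739; Haddad $1,193; Vance $2,459. Sum = $4,391.
Difference $4,390 − $4,391 = −$1 applied to largest allocation (Vance): Vance becomes $2,458.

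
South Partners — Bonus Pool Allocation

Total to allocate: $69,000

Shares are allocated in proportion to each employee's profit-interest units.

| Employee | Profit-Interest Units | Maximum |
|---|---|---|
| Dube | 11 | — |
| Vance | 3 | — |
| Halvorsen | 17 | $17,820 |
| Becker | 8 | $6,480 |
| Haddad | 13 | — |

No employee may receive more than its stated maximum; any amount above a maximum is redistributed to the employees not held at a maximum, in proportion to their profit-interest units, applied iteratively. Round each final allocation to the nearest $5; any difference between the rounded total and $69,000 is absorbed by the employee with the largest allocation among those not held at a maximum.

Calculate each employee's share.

Profit-interest units total: 52.
Proportional shares (ignoring caps): Dube 14,596.15; Vance 3,980.77; Halvorsen 22,557.69; Becker 10,615.38; Haddad 17,250.00.
Cap binds for Halvorsen ($17,820), Becker ($6,480); residual $44,700 reallocated over remaining profit-interest units 27.
Shares after redistribution: Dube 18,211.11 → $18,210; Vance 4,966.67 → $4,965; Haddad 21,522.22 → $21,520.
Rounding difference +$5 applied to Haddad → $21,525.

Dube: $18,210 · Vance: $4,965 · Halvorsen: $17,820 · Becker: $6,480 · Haddad: $21,525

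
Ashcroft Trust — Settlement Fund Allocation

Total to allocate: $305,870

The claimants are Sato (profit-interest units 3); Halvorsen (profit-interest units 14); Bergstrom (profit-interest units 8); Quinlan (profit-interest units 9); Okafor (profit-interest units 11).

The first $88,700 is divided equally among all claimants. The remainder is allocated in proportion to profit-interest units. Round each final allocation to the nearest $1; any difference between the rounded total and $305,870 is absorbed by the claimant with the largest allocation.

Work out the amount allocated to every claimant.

Sato: $32,218; Halvorsen: $85,304; Bergstrom: $56,348; Quinlan: $61,174; Okafor: $70,826

Equal tier: $88,700 ÷ 5 = $17,740 apiece.
Remainder $217,170 by profit-interest units (total 45): Sato 14,478.00 → $14,478; Halvorsen 67,564.00 → $67,564; Bergstrom 38,608.00 → $38,608; Quinlan 43,434.00 → $43,434; Okafor 53,086.00 → $53,086.
Totals: Sato $17,740 + $14,478 = $32,218; Halvorsen $17,740 + $67,564 = $85,304; Bergstrom $17,740 + $38,608 = $56,348; Quinlan $17,740 + $43,434 = $61,174; Okafor $17,740 + $53,086 = $70,826.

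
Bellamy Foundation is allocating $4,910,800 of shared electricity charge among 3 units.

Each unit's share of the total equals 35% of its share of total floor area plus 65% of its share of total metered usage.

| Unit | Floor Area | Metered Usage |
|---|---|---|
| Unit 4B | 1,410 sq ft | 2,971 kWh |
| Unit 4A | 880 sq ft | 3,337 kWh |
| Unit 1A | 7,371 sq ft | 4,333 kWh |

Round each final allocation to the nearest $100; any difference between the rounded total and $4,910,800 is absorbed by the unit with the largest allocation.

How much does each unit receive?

Unit 4B: $1,142,100 | Unit 4A: $1,157,600 | Unit 1A: $2,611,100

Totals — floor area 9,661, metered usage 10,641.
Composite weights (35% floor area + 65% metered usage): Unit 4B 0.2326; Unit 4A 0.2357; Unit 1A 0.5317.
Pro-rata amounts: Unit 4B 1,142,073.68; Unit 4A 1,157,572.22; Unit 1A 2,611,154.10.
Rounded to nearest $100: Unit 4B $1,142,100; Unit 4A $1,157,600; Unit 1A $2,611,200. Sum = $4,910,900.
Difference $4,910,800 − $4,910,900 = −$100 applied to largest allocation (Unit 1A): Unit 1A becomes $2,611,100.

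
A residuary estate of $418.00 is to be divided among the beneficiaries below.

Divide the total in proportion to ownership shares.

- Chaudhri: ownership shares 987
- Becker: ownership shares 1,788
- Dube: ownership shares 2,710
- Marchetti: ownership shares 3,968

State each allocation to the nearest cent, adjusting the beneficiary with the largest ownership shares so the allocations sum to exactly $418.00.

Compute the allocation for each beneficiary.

Ownership shares total: 987 + 1,788 + 2,710 + 3,968 = 9,453.
Pro-rata amounts: Chaudhri 43.6439; Becker 79.0632; Dube 119.8329; Marchetti 175.4601.
After rounding (cent): Chaudhri $43.64; Becker $79.06; Dube $119.83; Marchetti $175.46. Sum = $417.99.
Difference $418.00 − $417.99 = +$0.01 applied to largest ownership shares (Marchetti): Marchetti becomes $175.47.

Chaudhri: $43.64; Becker: $79.06; Dube: $119.83; Marchetti: $175.47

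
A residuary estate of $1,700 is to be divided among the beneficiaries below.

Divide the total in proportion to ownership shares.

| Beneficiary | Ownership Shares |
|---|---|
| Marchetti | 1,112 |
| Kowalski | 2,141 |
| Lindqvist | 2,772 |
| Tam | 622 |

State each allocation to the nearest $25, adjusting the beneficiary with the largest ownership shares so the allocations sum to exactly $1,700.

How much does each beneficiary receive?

Marchetti: $275 · Kowalski: $550 · Lindqvist: $725 · Tam: $150

Sum of ownership shares: 6,647.
Proportional shares: Marchetti 1,112/6,647 × $1,700 = 284.40; Kowalski 2,141/6,647 × $1,700 = 547.57; Lindqvist 2,772/6,647 × $1,700 = 708.95; Tam 622/6,647 × $1,700 = 159.08.
After rounding ($25): Marchetti $275; Kowalski $550; Lindqvist $700; Tam $150. Sum = $1,675.
Difference $1,700 − $1,675 = +$25 applied to largest ownership shares (Lindqvist): Lindqvist becomes $725.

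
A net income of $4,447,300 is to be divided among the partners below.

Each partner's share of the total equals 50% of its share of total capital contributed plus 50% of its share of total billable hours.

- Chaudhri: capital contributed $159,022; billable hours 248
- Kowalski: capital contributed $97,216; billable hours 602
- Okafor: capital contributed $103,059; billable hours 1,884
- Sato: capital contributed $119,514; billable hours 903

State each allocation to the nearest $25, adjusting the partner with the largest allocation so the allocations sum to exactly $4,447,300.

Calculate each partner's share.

Capital contributed total 478,811; billable hours total 3,637.
Blended shares (50% capital contributed + 50% billable hours): Chaudhri 0.2002; Kowalski 0.1843; Okafor 0.3666; Sato 0.2489.
Unrounded shares: Chaudhri 890,141.74; Kowalski 819,542.45; Okafor 1,630,488.61; Sato 1,107,127.19.
Rounded to nearest $25: Chaudhri $890,150; Kowalski $819,550; Okafor $1,630,500; Sato $1,107,125. Sum = $4,447,325.
Difference $4,447,300 − $4,447,325 = −$25 applied to largest allocation (Okafor): Okafor becomes $1,630,475.

Chaudhri: $890,150 | Kowalski: $819,550 | Okafor: $1,630,475 | Sato: $1,107,125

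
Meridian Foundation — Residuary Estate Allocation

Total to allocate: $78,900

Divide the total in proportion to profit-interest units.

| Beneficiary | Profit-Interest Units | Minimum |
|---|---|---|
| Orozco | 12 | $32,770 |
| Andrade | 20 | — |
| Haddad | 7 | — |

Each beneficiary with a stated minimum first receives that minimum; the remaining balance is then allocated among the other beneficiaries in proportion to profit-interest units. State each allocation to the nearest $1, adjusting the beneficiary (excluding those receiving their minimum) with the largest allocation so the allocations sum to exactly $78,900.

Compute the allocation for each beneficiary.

Orozco: $32,770 | Andrade: $34,170 | Haddad: $11,960

Guaranteed amounts: Orozco $32,770. Balance $46,130.
Balance split over remaining profit-interest units 27: Andrade 34,170.37 → $34,170; Haddad 11,959.63 → $11,960.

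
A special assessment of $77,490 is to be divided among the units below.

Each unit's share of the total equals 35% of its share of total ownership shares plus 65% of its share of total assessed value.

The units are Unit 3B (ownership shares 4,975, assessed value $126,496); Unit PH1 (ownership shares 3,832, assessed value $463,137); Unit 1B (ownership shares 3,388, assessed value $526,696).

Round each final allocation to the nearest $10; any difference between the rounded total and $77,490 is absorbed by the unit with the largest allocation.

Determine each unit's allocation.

Unit 3B: $16,770; Unit PH1: $29,420; Unit 1B: $31,300

Totals — ownership shares 12,195, assessed value 1,116,329.
Blended shares (35% ownership shares + 65% assessed value): Unit 3B 0.2164; Unit PH1 0.3796; Unit 1B 0.4039.
Proportional shares: Unit 3B 16,771.80; Unit PH1 29,418.94; Unit 1B 31,299.26.
Rounded to nearest $10: Unit 3B $16,770; Unit PH1 $29,420; Unit 1B $31,300. Sum = $77,490.
Rounded total matches; no reconciliation needed.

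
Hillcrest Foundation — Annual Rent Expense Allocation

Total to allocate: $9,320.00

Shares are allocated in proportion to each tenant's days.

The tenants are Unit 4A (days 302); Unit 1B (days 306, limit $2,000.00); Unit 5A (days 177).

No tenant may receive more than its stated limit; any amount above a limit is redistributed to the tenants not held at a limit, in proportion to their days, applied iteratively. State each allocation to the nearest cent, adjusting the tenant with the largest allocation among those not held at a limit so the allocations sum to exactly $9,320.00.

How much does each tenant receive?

Unit 4A: $4,615.11; Unit 1B: $2,000.00; Unit 5A: $2,704.89

Days total: 785.
Proportional shares (ignoring caps): Unit 4A 3,585.5287; Unit 1B 3,633.0191; Unit 5A 2,101.4522.
Cap binds for Unit 1B ($2,000.00); remaining pool $7,320.00 reallocated over remaining days 479.
Redistributed shares: Unit 4A 4,615.1148 → $4,615.11; Unit 5A 2,704.8852 → $2,704.89.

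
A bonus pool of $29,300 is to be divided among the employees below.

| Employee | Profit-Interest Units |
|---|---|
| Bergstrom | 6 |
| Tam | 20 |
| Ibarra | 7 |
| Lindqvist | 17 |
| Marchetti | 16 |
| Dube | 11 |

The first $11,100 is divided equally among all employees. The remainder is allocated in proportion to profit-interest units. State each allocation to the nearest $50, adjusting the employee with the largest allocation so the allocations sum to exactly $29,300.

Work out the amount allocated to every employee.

Bergstrom: $3,250 | Tam: $6,600 | Ibarra: $3,500 | Lindqvist: $5,850 | Marchetti: $5,650 | Dube: $4,450

Equal tier: $11,100 ÷ 6 = $1,850 apiece.
Remainder $18,200 by profit-interest units (total 77): Bergstrom 1,418.18 → $1,400; Tam 4,727.27 → $4,750; Ibarra 1,654.55 → $1,650; Lindqvist 4,018.18 → $4,000; Marchetti 3,781.82 → $3,800; Dube 2,600.00 → $2,600.
Totals: Bergstrom $1,850 + $1,400 = $3,250; Tam $1,850 + $4,750 = $6,600; Ibarra $1,850 + $1,650 = $3,500; Lindqvist $1,850 + $4,000 = $5,850; Marchetti $1,850 + $3,800 = $5,650; Dube $1,850 + $2,600 = $4,450.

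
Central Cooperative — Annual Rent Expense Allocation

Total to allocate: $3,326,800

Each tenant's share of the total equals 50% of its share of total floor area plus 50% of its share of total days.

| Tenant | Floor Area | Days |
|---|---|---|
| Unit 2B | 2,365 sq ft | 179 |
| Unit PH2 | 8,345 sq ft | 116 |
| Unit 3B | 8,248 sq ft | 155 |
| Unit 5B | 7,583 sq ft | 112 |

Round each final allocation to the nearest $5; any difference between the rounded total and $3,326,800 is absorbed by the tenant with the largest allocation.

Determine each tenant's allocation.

Totals — floor area 26,541, days 562.
Blended shares (50% floor area + 50% days): Unit 2B 0.2038; Unit PH2 0.2604; Unit 3B 0.2933; Unit 5B 0.2425.
Pro-rata amounts: Unit 2B 678,023.06; Unit PH2 866,340.13; Unit 3B 975,692.54; Unit 5B 806,744.28.
After rounding ($5): Unit 2B $678,025; Unit PH2 $866,340; Unit 3B $975,695; Unit 5B $806,745. Sum = $3,326,805.
Difference $3,326,800 − $3,326,805 = −$5 applied to largest allocation (Unit 3B): Unit 3B becomes $975,690.

Unit 2B: $678,025 · Unit PH2: $866,340 · Unit 3B: $975,690 · Unit 5B: $806,745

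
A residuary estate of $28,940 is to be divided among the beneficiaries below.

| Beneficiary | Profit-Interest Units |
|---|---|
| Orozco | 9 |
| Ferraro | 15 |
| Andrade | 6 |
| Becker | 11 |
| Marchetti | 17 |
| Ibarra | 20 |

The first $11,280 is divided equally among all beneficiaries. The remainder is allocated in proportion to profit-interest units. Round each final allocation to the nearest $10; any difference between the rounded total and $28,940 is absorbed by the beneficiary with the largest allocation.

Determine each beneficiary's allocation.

Orozco: $3,920 · Ferraro: $5,280 · Andrade: $3,240 · Becker: $4,370 · Marchetti: $5,730 · Ibarra: $6,400

Equal tier: $11,280 ÷ 6 = $1,880 apiece.
Remainder $17,660 by profit-interest units (total 78): Orozco 2,037.69 → $2,040; Ferraro 3,396.15 → $3,400; Andrade 1,358.46 → $1,360; Becker 2,490.51 → $2,490; Marchetti 3,848.97 → $3,850; Ibarra 4,528.21 → $4,530.
Rounding difference −$10 on remainder applied to Ibarra.
Totals: Orozco $1,880 + $2,040 = $3,920; Ferraro $1,880 + $3,400 = $5,280; Andrade $1,880 + $1,360 = $3,240; Becker $1,880 + $2,490 = $4,370; Marchetti $1,880 + $3,850 = $5,730; Ibarra $1,880 + $4,520 = $6,400.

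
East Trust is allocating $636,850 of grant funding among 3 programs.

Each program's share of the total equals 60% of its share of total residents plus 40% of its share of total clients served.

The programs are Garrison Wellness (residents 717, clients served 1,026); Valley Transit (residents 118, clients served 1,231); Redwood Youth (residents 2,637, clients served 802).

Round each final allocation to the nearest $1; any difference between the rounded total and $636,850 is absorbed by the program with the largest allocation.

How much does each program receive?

Garrison Wellness: $164,350; Valley Transit: $115,499; Redwood Youth: $357,001

Residents total 3,472; clients served total 3,059.
Blended shares (60% residents + 40% clients served): Garrison Wellness 0.2581; Valley Transit 0.1814; Redwood Youth 0.5606.
Proportional shares: Garrison Wellness 164,349.98; Valley Transit 115,498.70; Redwood Youth 357,001.32.
Rounded to nearest $1: Garrison Wellness $164,350; Valley Transit $115,499; Redwood Youth $357,001. Sum = $636,850.
Rounded total matches; no reconciliation needed.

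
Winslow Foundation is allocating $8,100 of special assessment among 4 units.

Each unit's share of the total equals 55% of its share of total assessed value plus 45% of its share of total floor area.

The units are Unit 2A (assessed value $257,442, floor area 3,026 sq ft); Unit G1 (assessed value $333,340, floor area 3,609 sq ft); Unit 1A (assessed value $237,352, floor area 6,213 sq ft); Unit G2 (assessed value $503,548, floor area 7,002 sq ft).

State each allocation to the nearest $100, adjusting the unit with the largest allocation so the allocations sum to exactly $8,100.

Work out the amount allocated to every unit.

Unit 2A: $1,400 | Unit G1: $1,800 | Unit 1A: $1,900 | Unit G2: $3,000

Assessed value total 1,331,682; floor area total 19,850.
Combined weights (55% assessed value + 45% floor area): Unit 2A 0.1749; Unit G1 0.2195; Unit 1A 0.2389; Unit G2 0.3667.
Unrounded shares: Unit 2A 1,416.90; Unit G1 1,777.86; Unit 1A 1,934.91; Unit G2 2,970.32.
At nearest $100: Unit 2A $1,400; Unit G1 $1,800; Unit 1A $1,900; Unit G2 $3,000. Sum = $8,100.
Rounded total matches; no reconciliation needed.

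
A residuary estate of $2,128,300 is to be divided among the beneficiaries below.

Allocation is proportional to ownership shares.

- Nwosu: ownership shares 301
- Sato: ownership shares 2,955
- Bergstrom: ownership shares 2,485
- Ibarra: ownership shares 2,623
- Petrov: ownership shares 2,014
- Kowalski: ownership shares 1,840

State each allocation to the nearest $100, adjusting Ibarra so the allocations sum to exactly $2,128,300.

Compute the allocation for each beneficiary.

Nwosu: $52,400; Sato: $514,700; Bergstrom: $432,900; Ibarra: $457,000; Petrov: $350,800; Kowalski: $320,500

Sum of ownership shares: 12,218.
Proportional shares: Nwosu 301/12,218 × $2,128,300 = 52,432.34; Sato 2,955/12,218 × $2,128,300 = 514,742.72; Bergstrom 2,485/12,218 × $2,128,300 = 432,871.62; Ibarra 2,623/12,218 × $2,128,300 = 456,910.37; Petrov 2,014/12,218 × $2,128,300 = 350,826.34; Kowalski 1,840/12,218 × $2,128,300 = 320,516.61.
At nearest $100: Nwosu $52,400; Sato $514,700; Bergstrom $432,900; Ibarra $456,900; Petrov $350,800; Kowalski $320,500. Sum = $2,128,200.
Difference $2,128,300 − $2,128,200 = +$100 applied to Ibarra: Ibarra becomes $457,000.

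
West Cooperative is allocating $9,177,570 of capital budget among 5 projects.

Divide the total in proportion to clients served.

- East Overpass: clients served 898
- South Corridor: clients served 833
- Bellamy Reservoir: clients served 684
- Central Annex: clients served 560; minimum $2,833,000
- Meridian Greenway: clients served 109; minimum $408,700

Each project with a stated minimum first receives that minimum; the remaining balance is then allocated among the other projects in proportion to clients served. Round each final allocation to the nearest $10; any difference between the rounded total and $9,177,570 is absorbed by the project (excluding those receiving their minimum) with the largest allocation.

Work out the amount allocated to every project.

Guaranteed amounts: Central Annex $2,833,000; Meridian Greenway $408,700. Remaining pool $5,935,870.
Remaining pool split over remaining clients served 2,415: East Overpass 2,207,209.63 → $2,207,210; South Corridor 2,047,445.01 → $2,047,450; Bellamy Reservoir 1,681,215.35 → $1,681,220.
Rounding difference −$10 applied to East Overpass → $2,207,200.

East Overpass: $2,207,200 · South Corridor: $2,047,450 · Bellamy Reservoir: $1,681,220 · Central Annex: $2,833,000 · Meridian Greenway: $408,700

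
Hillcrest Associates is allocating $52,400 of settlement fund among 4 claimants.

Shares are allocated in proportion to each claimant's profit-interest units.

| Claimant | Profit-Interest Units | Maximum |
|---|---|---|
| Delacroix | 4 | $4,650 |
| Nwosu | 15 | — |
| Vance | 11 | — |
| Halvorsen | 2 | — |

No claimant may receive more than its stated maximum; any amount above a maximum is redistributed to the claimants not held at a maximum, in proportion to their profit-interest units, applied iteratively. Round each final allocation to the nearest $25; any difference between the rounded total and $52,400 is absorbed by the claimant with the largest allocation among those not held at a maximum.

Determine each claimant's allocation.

Delacroix: $4,650 | Nwosu: $25,600 | Vance: $18,750 | Halvorsen: $3,400

Profit-interest units total: 32.
Proportional shares (ignoring caps): Delacroix 6,550.00; Nwosu 24,562.50; Vance 18,012.50; Halvorsen 3,275.00.
Cap binds for Delacroix ($4,650); balance $47,750 reallocated over remaining profit-interest units 28.
Shares after redistribution: Nwosu 25,580.36 → $25,575; Vance 18,758.93 → $18,750; Halvorsen 3,410.71 → $3,400.
Rounding difference +$25 applied to Nwosu → $25,600.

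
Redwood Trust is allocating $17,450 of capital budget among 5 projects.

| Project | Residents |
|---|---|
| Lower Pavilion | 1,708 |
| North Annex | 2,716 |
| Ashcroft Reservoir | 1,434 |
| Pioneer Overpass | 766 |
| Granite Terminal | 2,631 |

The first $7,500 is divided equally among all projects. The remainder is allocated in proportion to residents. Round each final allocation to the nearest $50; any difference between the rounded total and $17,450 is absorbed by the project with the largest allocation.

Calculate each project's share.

Equal tier: $7,500 ÷ 5 = $1,500 apiece.
Remainder $9,950 by residents (total 9,255): Lower Pavilion 1,836.26 → $1,850; North Annex 2,919.96 → $2,900; Ashcroft Reservoir 1,541.69 → $1,550; Pioneer Overpass 823.52 → $800; Granite Terminal 2,828.57 → $2,850.
Totals: Lower Pavilion $1,500 + $1,850 = $3,350; North Annex $1,500 + $2,900 = $4,400; Ashcroft Reservoir $1,500 + $1,550 = $3,050; Pioneer Overpass $1,500 + $800 = $2,300; Granite Terminal $1,500 + $2,850 = $4,350.

Lower Pavilion: $3,350 | North Annex: $4,400 | Ashcroft Reservoir: $3,050 | Pioneer Overpass: $2,300 | Granite Terminal: $4,350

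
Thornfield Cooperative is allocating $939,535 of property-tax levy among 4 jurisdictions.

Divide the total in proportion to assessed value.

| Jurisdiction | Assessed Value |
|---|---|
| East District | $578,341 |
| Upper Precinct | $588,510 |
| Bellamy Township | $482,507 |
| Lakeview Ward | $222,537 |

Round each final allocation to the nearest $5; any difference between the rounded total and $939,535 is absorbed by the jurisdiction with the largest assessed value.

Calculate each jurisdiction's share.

East District: $290,280 · Upper Precinct: $295,380 · Bellamy Township: $242,180 · Lakeview Ward: $111,695

Total assessed value = 578,341 + 588,510 + 482,507 + 222,537 = 1,871,895.
Raw shares: East District 290,278.89; Upper Precinct 295,382.88; Bellamy Township 242,178.23; Lakeview Ward 111,694.99.
Rounded to nearest $5: East District $290,280; Upper Precinct $295,385; Bellamy Township $242,180; Lakeview Ward $111,695. Sum = $939,540.
Difference $939,535 − $939,540 = −$5 applied to largest assessed value (Upper Precinct): Upper Precinct becomes $295,380.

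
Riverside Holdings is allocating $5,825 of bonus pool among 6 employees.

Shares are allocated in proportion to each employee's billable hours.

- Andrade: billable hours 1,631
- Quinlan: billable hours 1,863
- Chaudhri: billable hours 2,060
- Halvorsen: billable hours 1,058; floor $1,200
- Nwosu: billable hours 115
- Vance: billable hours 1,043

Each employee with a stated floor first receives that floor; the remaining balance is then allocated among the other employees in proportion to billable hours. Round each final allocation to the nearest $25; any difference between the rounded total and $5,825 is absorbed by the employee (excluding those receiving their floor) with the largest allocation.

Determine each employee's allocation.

Andrade: $1,125 | Quinlan: $1,275 | Chaudhri: $1,425 | Halvorsen: $1,200 | Nwosu: $75 | Vance: $725

Guaranteed amounts: Halvorsen $1,200. Remaining pool $4,625.
Remaining pool split over remaining billable hours 6,712: Andrade 1,123.86 → $1,125; Quinlan 1,283.73 → $1,275; Chaudhri 1,419.47 → $1,425; Nwosu 79.24 → $75; Vance 718.69 → $725.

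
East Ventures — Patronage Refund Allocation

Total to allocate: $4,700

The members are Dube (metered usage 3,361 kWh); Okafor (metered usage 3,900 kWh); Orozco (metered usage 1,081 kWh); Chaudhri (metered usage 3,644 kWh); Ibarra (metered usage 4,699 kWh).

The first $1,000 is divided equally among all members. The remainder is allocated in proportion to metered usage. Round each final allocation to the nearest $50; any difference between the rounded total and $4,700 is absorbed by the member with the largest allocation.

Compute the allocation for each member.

Equal tier: $1,000 ÷ 5 = $200 apiece.
Remainder $3,700 by metered usage (total 16,685): Dube 745.32 → $750; Okafor 864.85 → $850; Orozco 239.72 → $250; Chaudhri 808.08 → $800; Ibarra 1,042.03 → $1,050.
Totals: Dube $200 + $750 = $950; Okafor $200 + $850 = $1,050; Orozco $200 + $250 = $450; Chaudhri $200 + $800 = $1,000; Ibarra $200 + $1,050 = $1,250.

Dube: $950 · Okafor: $1,050 · Orozco: $450 · Chaudhri: $1,000 · Ibarra: $1,250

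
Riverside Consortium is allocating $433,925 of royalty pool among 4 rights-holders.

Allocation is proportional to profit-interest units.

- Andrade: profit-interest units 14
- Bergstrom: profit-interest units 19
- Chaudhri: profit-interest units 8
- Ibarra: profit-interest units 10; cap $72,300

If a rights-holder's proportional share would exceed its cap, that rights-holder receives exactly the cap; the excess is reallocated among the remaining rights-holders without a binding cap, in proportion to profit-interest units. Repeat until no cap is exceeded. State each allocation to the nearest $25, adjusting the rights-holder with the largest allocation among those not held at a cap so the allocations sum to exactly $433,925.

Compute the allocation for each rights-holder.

Total profit-interest units = 51.
Unconstrained shares: Andrade 119,116.67; Bergstrom 161,658.33; Chaudhri 68,066.67; Ibarra 85,083.33.
Cap binds for Ibarra ($72,300); remaining pool $361,625 reallocated over remaining profit-interest units 41.
Shares after redistribution: Andrade 123,481.71 → $123,475; Bergstrom 167,582.32 → $167,575; Chaudhri 70,560.98 → $70,550.
Rounding difference +$25 applied to Bergstrom → $167,600.

Andrade: $123,475; Bergstrom: $167,600; Chaudhri: $70,550; Ibarra: $72,300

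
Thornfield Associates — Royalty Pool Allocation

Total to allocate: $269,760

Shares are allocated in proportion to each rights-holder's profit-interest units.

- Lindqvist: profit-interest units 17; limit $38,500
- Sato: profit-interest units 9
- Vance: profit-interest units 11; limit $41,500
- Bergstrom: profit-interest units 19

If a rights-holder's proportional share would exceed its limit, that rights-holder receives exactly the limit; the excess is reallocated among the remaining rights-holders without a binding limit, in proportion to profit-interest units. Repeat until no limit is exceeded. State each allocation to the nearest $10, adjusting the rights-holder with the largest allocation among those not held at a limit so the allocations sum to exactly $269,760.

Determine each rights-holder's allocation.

Lindqvist: $38,500 | Sato: $60,990 | Vance: $41,500 | Bergstrom: $128,770

Profit-interest units total: 56.
Proportional shares (ignoring caps): Lindqvist 81,891.43; Sato 43,354.29; Vance 52,988.57; Bergstrom 91,525.71.
Held at cap: Lindqvist ($38,500), Vance ($41,500); remaining pool $189,760 reallocated over remaining profit-interest units 28.
Remaining shares: Sato 60,994.29 → $60,990; Bergstrom 128,765.71 → $128,770.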